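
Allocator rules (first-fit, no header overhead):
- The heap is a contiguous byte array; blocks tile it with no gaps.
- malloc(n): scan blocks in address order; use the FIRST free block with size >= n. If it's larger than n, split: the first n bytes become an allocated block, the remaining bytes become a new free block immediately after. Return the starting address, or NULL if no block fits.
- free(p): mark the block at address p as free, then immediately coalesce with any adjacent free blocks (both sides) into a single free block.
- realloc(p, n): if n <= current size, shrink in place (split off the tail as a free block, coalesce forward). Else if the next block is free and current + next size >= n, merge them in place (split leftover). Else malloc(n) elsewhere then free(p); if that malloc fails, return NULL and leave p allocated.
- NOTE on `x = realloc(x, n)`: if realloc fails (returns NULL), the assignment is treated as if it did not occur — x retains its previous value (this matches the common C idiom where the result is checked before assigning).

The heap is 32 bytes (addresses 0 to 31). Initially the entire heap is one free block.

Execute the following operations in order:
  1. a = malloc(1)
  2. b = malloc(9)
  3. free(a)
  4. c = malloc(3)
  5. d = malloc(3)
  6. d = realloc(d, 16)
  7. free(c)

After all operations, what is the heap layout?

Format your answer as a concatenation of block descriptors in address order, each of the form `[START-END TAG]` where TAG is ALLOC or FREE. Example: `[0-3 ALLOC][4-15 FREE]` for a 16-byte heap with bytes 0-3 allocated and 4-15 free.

Op 1: a = malloc(1) -> a = 0; heap: [0-0 ALLOC][1-31 FREE]
Op 2: b = malloc(9) -> b = 1; heap: [0-0 ALLOC][1-9 ALLOC][10-31 FREE]
Op 3: free(a) -> (freed a); heap: [0-0 FREE][1-9 ALLOC][10-31 FREE]
Op 4: c = malloc(3) -> c = 10; heap: [0-0 FREE][1-9 ALLOC][10-12 ALLOC][13-31 FREE]
Op 5: d = malloc(3) -> d = 13; heap: [0-0 FREE][1-9 ALLOC][10-12 ALLOC][13-15 ALLOC][16-31 FREE]
Op 6: d = realloc(d, 16) -> d = 13; heap: [0-0 FREE][1-9 ALLOC][10-12 ALLOC][13-28 ALLOC][29-31 FREE]
Op 7: free(c) -> (freed c); heap: [0-0 FREE][1-9 ALLOC][10-12 FREE][13-28 ALLOC][29-31 FREE]

Answer: [0-0 FREE][1-9 ALLOC][10-12 FREE][13-28 ALLOC][29-31 FREE]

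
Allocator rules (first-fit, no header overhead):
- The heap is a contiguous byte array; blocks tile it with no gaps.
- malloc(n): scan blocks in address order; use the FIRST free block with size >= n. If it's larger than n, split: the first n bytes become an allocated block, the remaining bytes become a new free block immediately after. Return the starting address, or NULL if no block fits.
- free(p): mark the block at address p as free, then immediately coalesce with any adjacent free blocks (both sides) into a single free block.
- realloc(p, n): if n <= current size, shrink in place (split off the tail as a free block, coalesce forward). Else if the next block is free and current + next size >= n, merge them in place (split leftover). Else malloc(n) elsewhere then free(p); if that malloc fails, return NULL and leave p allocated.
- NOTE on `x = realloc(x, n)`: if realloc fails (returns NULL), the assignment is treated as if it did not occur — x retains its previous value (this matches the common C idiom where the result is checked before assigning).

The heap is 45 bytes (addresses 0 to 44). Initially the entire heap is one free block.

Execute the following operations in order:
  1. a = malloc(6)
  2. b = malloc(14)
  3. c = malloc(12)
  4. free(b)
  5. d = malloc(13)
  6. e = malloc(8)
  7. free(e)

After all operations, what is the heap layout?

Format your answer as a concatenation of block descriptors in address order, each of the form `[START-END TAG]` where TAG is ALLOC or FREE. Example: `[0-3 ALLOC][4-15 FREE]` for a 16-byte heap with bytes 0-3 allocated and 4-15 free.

Answer: [0-5 ALLOC][6-18 ALLOC][19-19 FREE][20-31 ALLOC][32-44 FREE]

Derivation:
Op 1: a = malloc(6) -> a = 0; heap: [0-5 ALLOC][6-44 FREE]
Op 2: b = malloc(14) -> b = 6; heap: [0-5 ALLOC][6-19 ALLOC][20-44 FREE]
Op 3: c = malloc(12) -> c = 20; heap: [0-5 ALLOC][6-19 ALLOC][20-31 ALLOC][32-44 FREE]
Op 4: free(b) -> (freed b); heap: [0-5 ALLOC][6-19 FREE][20-31 ALLOC][32-44 FREE]
Op 5: d = malloc(13) -> d = 6; heap: [0-5 ALLOC][6-18 ALLOC][19-19 FREE][20-31 ALLOC][32-44 FREE]
Op 6: e = malloc(8) -> e = 32; heap: [0-5 ALLOC][6-18 ALLOC][19-19 FREE][20-31 ALLOC][32-39 ALLOC][40-44 FREE]
Op 7: free(e) -> (freed e); heap: [0-5 ALLOC][6-18 ALLOC][19-19 FREE][20-31 ALLOC][32-44 FREE]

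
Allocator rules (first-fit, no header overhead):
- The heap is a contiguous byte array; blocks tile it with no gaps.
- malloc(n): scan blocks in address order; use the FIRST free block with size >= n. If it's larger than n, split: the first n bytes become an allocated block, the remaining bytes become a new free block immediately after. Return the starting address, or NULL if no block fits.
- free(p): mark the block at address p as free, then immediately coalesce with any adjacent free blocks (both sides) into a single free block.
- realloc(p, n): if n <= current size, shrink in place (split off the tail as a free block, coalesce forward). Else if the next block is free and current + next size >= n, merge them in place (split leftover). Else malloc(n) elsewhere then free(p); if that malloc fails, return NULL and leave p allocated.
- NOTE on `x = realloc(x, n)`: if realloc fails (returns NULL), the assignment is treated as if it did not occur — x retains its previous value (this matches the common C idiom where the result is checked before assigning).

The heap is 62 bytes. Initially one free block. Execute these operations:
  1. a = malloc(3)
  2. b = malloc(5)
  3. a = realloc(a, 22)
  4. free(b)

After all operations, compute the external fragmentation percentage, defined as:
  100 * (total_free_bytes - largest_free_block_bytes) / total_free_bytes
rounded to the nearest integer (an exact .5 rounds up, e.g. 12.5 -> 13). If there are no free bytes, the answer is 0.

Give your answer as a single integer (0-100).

Answer: 20

Derivation:
Op 1: a = malloc(3) -> a = 0; heap: [0-2 ALLOC][3-61 FREE]
Op 2: b = malloc(5) -> b = 3; heap: [0-2 ALLOC][3-7 ALLOC][8-61 FREE]
Op 3: a = realloc(a, 22) -> a = 8; heap: [0-2 FREE][3-7 ALLOC][8-29 ALLOC][30-61 FREE]
Op 4: free(b) -> (freed b); heap: [0-7 FREE][8-29 ALLOC][30-61 FREE]
Free blocks: [8 32] total_free=40 largest=32 -> 100*(40-32)/40 = 800/40 = 20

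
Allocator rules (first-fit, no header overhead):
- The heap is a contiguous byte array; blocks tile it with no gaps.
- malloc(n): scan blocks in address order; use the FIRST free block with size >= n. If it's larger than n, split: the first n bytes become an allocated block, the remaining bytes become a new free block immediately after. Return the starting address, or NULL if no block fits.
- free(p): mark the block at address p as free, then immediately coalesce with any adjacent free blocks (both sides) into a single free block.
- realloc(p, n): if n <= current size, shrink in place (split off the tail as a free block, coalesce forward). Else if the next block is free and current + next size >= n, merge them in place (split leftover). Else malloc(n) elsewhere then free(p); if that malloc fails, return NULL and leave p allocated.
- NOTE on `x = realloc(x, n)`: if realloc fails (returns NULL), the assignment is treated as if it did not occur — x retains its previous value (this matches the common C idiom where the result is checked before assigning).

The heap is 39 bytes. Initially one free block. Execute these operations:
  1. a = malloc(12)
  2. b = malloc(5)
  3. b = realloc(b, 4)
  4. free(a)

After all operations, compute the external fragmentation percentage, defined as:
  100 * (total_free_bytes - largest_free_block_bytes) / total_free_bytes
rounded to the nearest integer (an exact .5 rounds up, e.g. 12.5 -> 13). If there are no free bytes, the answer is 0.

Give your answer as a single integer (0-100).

Op 1: a = malloc(12) -> a = 0; heap: [0-11 ALLOC][12-38 FREE]
Op 2: b = malloc(5) -> b = 12; heap: [0-11 ALLOC][12-16 ALLOC][17-38 FREE]
Op 3: b = realloc(b, 4) -> b = 12; heap: [0-11 ALLOC][12-15 ALLOC][16-38 FREE]
Op 4: free(a) -> (freed a); heap: [0-11 FREE][12-15 ALLOC][16-38 FREE]
Free blocks: [12 23] total_free=35 largest=23 -> 100*(35-23)/35 = 1200/35 ≈ 34.286 -> rounds to 34

Answer: 34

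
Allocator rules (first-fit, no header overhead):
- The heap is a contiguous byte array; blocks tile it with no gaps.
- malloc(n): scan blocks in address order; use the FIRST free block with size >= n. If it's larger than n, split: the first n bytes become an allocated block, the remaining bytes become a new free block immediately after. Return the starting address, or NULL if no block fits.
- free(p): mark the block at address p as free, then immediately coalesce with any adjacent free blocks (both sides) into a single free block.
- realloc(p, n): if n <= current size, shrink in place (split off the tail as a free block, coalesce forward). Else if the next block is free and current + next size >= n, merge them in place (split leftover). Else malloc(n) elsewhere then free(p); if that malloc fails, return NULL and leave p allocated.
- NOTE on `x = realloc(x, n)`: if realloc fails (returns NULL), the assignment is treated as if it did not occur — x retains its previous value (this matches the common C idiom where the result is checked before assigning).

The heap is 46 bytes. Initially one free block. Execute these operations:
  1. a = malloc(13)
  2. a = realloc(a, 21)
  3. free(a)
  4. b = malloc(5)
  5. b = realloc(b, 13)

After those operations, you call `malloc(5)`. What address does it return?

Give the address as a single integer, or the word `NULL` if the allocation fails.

Op 1: a = malloc(13) -> a = 0; heap: [0-12 ALLOC][13-45 FREE]
Op 2: a = realloc(a, 21) -> a = 0; heap: [0-20 ALLOC][21-45 FREE]
Op 3: free(a) -> (freed a); heap: [0-45 FREE]
Op 4: b = malloc(5) -> b = 0; heap: [0-4 ALLOC][5-45 FREE]
Op 5: b = realloc(b, 13) -> b = 0; heap: [0-12 ALLOC][13-45 FREE]
malloc(5): first-fit scan over [0-12 ALLOC][13-45 FREE] -> 13

Answer: 13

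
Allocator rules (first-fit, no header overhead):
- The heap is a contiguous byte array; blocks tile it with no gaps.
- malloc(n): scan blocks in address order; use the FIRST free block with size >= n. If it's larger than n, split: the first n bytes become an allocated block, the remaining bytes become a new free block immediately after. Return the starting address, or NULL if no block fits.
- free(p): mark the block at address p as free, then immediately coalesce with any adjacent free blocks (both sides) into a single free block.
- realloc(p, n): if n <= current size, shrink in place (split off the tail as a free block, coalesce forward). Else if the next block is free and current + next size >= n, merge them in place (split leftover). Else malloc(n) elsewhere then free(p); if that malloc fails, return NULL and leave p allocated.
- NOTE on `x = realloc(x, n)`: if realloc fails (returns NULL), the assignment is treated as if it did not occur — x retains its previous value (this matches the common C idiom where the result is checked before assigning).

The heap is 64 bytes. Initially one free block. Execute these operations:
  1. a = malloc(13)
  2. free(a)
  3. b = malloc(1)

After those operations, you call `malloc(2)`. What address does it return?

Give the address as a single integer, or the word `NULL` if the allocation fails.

Answer: 1

Derivation:
Op 1: a = malloc(13) -> a = 0; heap: [0-12 ALLOC][13-63 FREE]
Op 2: free(a) -> (freed a); heap: [0-63 FREE]
Op 3: b = malloc(1) -> b = 0; heap: [0-0 ALLOC][1-63 FREE]
malloc(2): first-fit scan over [0-0 ALLOC][1-63 FREE] -> 1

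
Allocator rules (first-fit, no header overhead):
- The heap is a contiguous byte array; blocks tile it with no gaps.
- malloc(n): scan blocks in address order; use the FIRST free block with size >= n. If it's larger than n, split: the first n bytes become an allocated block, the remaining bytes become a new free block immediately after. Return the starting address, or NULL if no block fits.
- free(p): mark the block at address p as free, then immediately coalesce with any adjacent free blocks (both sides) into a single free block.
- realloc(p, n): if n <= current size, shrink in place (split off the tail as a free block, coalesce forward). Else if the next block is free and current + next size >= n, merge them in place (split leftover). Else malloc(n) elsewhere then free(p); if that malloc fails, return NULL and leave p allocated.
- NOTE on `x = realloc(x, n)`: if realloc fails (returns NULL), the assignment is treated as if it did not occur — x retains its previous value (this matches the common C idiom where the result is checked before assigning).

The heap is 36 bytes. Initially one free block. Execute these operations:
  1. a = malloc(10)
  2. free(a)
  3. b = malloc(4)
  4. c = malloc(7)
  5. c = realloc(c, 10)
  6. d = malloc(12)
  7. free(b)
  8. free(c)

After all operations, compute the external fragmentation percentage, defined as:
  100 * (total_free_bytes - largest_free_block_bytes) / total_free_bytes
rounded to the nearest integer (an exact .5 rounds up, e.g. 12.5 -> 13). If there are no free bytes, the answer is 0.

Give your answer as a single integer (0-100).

Op 1: a = malloc(10) -> a = 0; heap: [0-9 ALLOC][10-35 FREE]
Op 2: free(a) -> (freed a); heap: [0-35 FREE]
Op 3: b = malloc(4) -> b = 0; heap: [0-3 ALLOC][4-35 FREE]
Op 4: c = malloc(7) -> c = 4; heap: [0-3 ALLOC][4-10 ALLOC][11-35 FREE]
Op 5: c = realloc(c, 10) -> c = 4; heap: [0-3 ALLOC][4-13 ALLOC][14-35 FREE]
Op 6: d = malloc(12) -> d = 14; heap: [0-3 ALLOC][4-13 ALLOC][14-25 ALLOC][26-35 FREE]
Op 7: free(b) -> (freed b); heap: [0-3 FREE][4-13 ALLOC][14-25 ALLOC][26-35 FREE]
Op 8: free(c) -> (freed c); heap: [0-13 FREE][14-25 ALLOC][26-35 FREE]
Free blocks: [14 10] total_free=24 largest=14 -> 100*(24-14)/24 = 1000/24 ≈ 41.667 -> rounds to 42

Answer: 42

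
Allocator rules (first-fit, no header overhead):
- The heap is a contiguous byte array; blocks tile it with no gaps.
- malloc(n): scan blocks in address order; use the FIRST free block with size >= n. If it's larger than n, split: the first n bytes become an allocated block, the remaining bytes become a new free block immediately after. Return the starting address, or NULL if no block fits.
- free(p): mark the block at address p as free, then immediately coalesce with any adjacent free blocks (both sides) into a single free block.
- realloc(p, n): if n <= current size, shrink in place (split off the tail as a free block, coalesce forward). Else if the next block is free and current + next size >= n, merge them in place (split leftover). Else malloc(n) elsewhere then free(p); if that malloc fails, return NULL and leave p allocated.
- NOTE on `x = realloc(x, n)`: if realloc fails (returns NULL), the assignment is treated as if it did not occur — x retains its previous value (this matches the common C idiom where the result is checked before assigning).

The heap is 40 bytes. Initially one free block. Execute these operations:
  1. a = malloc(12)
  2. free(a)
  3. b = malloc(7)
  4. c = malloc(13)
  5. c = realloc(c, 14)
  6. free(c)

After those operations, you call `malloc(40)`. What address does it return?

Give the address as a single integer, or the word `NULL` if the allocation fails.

Op 1: a = malloc(12) -> a = 0; heap: [0-11 ALLOC][12-39 FREE]
Op 2: free(a) -> (freed a); heap: [0-39 FREE]
Op 3: b = malloc(7) -> b = 0; heap: [0-6 ALLOC][7-39 FREE]
Op 4: c = malloc(13) -> c = 7; heap: [0-6 ALLOC][7-19 ALLOC][20-39 FREE]
Op 5: c = realloc(c, 14) -> c = 7; heap: [0-6 ALLOC][7-20 ALLOC][21-39 FREE]
Op 6: free(c) -> (freed c); heap: [0-6 ALLOC][7-39 FREE]
malloc(40): first-fit scan over [0-6 ALLOC][7-39 FREE] -> NULL

Answer: NULL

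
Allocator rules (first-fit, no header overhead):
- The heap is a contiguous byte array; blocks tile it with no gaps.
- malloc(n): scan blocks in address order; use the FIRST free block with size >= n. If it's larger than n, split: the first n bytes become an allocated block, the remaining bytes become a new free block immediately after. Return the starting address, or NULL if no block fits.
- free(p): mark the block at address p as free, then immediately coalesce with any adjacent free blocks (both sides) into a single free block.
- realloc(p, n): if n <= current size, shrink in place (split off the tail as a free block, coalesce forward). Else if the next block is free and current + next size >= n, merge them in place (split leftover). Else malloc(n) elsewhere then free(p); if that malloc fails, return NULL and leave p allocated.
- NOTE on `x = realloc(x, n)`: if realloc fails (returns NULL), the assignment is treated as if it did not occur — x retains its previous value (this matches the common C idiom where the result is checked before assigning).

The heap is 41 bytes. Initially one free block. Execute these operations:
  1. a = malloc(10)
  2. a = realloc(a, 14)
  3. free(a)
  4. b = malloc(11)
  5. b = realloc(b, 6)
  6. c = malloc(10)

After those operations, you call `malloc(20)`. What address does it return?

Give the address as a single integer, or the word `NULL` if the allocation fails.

Op 1: a = malloc(10) -> a = 0; heap: [0-9 ALLOC][10-40 FREE]
Op 2: a = realloc(a, 14) -> a = 0; heap: [0-13 ALLOC][14-40 FREE]
Op 3: free(a) -> (freed a); heap: [0-40 FREE]
Op 4: b = malloc(11) -> b = 0; heap: [0-10 ALLOC][11-40 FREE]
Op 5: b = realloc(b, 6) -> b = 0; heap: [0-5 ALLOC][6-40 FREE]
Op 6: c = malloc(10) -> c = 6; heap: [0-5 ALLOC][6-15 ALLOC][16-40 FREE]
malloc(20): first-fit scan over [0-5 ALLOC][6-15 ALLOC][16-40 FREE] -> 16

Answer: 16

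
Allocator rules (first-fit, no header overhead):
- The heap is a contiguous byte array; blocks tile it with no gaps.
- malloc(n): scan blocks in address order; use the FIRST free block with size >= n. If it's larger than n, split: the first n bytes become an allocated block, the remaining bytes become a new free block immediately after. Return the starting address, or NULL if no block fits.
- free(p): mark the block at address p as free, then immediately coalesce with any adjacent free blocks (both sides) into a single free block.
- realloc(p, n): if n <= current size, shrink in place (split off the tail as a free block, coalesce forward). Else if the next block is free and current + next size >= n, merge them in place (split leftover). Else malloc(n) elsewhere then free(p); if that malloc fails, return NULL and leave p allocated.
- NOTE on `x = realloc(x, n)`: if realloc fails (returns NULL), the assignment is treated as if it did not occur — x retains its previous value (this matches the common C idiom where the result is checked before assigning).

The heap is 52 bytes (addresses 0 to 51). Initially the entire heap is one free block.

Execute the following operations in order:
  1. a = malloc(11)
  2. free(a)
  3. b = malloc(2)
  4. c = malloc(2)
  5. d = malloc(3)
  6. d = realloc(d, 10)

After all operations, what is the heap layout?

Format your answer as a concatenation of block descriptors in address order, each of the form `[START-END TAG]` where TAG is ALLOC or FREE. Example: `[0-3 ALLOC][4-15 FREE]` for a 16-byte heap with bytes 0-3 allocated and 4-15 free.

Op 1: a = malloc(11) -> a = 0; heap: [0-10 ALLOC][11-51 FREE]
Op 2: free(a) -> (freed a); heap: [0-51 FREE]
Op 3: b = malloc(2) -> b = 0; heap: [0-1 ALLOC][2-51 FREE]
Op 4: c = malloc(2) -> c = 2; heap: [0-1 ALLOC][2-3 ALLOC][4-51 FREE]
Op 5: d = malloc(3) -> d = 4; heap: [0-1 ALLOC][2-3 ALLOC][4-6 ALLOC][7-51 FREE]
Op 6: d = realloc(d, 10) -> d = 4; heap: [0-1 ALLOC][2-3 ALLOC][4-13 ALLOC][14-51 FREE]

Answer: [0-1 ALLOC][2-3 ALLOC][4-13 ALLOC][14-51 FREE]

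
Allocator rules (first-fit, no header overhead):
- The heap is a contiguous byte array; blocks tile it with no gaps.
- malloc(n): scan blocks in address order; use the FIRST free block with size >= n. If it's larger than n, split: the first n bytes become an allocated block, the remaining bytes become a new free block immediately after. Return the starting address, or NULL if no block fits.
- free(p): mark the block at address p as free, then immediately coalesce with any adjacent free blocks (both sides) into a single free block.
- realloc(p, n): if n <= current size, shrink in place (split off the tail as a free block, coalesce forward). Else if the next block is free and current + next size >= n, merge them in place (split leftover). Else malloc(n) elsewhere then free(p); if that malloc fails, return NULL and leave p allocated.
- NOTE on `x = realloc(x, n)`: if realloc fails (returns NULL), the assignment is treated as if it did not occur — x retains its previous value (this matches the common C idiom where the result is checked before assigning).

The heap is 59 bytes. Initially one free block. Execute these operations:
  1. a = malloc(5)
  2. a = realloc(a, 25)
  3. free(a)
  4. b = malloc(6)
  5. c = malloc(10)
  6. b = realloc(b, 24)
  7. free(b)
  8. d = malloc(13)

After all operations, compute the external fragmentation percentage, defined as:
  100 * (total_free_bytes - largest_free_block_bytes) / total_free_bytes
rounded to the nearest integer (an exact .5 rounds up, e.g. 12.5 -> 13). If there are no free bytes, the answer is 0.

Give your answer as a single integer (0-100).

Op 1: a = malloc(5) -> a = 0; heap: [0-4 ALLOC][5-58 FREE]
Op 2: a = realloc(a, 25) -> a = 0; heap: [0-24 ALLOC][25-58 FREE]
Op 3: free(a) -> (freed a); heap: [0-58 FREE]
Op 4: b = malloc(6) -> b = 0; heap: [0-5 ALLOC][6-58 FREE]
Op 5: c = malloc(10) -> c = 6; heap: [0-5 ALLOC][6-15 ALLOC][16-58 FREE]
Op 6: b = realloc(b, 24) -> b = 16; heap: [0-5 FREE][6-15 ALLOC][16-39 ALLOC][40-58 FREE]
Op 7: free(b) -> (freed b); heap: [0-5 FREE][6-15 ALLOC][16-58 FREE]
Op 8: d = malloc(13) -> d = 16; heap: [0-5 FREE][6-15 ALLOC][16-28 ALLOC][29-58 FREE]
Free blocks: [6 30] total_free=36 largest=30 -> 100*(36-30)/36 = 600/36 ≈ 16.667 -> rounds to 17

Answer: 17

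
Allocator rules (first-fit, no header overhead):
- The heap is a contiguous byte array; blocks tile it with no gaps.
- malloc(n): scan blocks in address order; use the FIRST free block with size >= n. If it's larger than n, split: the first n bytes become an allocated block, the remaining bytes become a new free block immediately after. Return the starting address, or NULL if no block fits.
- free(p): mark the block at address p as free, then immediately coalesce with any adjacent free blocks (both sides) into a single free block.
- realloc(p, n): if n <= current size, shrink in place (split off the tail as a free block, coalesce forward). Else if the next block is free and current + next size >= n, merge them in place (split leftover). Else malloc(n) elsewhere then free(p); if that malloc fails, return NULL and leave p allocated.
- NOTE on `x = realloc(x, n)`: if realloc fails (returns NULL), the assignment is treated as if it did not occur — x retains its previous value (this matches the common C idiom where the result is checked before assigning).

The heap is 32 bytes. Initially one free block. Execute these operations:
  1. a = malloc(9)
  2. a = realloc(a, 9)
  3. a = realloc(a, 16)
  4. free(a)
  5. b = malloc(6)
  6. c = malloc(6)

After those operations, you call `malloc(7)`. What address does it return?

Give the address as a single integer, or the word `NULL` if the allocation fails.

Op 1: a = malloc(9) -> a = 0; heap: [0-8 ALLOC][9-31 FREE]
Op 2: a = realloc(a, 9) -> a = 0; heap: [0-8 ALLOC][9-31 FREE]
Op 3: a = realloc(a, 16) -> a = 0; heap: [0-15 ALLOC][16-31 FREE]
Op 4: free(a) -> (freed a); heap: [0-31 FREE]
Op 5: b = malloc(6) -> b = 0; heap: [0-5 ALLOC][6-31 FREE]
Op 6: c = malloc(6) -> c = 6; heap: [0-5 ALLOC][6-11 ALLOC][12-31 FREE]
malloc(7): first-fit scan over [0-5 ALLOC][6-11 ALLOC][12-31 FREE] -> 12

Answer: 12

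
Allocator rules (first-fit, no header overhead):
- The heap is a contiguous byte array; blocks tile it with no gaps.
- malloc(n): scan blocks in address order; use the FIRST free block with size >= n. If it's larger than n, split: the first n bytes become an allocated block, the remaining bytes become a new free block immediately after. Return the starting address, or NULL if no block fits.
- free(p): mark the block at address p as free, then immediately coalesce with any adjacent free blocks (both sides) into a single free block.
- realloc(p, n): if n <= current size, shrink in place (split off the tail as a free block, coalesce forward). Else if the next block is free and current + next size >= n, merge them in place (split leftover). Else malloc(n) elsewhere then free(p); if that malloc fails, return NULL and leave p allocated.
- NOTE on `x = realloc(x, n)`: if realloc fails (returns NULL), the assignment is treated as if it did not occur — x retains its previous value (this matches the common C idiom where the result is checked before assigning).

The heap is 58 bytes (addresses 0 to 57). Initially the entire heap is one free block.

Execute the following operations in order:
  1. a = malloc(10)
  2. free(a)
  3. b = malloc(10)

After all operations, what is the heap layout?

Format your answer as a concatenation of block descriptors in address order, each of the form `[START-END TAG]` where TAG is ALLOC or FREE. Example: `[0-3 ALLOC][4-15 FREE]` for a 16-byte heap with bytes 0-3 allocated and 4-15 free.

Answer: [0-9 ALLOC][10-57 FREE]

Derivation:
Op 1: a = malloc(10) -> a = 0; heap: [0-9 ALLOC][10-57 FREE]
Op 2: free(a) -> (freed a); heap: [0-57 FREE]
Op 3: b = malloc(10) -> b = 0; heap: [0-9 ALLOC][10-57 FREE]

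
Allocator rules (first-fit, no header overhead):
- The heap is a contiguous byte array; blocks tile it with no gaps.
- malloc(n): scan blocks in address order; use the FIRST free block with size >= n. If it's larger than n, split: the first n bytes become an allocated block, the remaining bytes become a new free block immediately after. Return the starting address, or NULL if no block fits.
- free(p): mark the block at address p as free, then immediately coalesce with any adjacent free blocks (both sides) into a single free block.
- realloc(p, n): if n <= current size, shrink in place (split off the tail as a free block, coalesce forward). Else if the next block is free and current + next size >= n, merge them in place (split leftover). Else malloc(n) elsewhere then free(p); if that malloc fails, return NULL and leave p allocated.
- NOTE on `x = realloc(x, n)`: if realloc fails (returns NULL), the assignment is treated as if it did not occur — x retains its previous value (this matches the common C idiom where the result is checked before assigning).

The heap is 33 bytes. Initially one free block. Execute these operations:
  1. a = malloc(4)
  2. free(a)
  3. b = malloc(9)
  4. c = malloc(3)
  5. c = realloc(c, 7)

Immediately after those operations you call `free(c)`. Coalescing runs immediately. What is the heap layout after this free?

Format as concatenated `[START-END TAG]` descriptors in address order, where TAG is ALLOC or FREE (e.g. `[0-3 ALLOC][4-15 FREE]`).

Answer: [0-8 ALLOC][9-32 FREE]

Derivation:
Op 1: a = malloc(4) -> a = 0; heap: [0-3 ALLOC][4-32 FREE]
Op 2: free(a) -> (freed a); heap: [0-32 FREE]
Op 3: b = malloc(9) -> b = 0; heap: [0-8 ALLOC][9-32 FREE]
Op 4: c = malloc(3) -> c = 9; heap: [0-8 ALLOC][9-11 ALLOC][12-32 FREE]
Op 5: c = realloc(c, 7) -> c = 9; heap: [0-8 ALLOC][9-15 ALLOC][16-32 FREE]
free(c): c = 9 -> block [9-15 ALLOC]; mark free, coalesce with adjacent free neighbors -> [0-8 ALLOC][9-32 FREE]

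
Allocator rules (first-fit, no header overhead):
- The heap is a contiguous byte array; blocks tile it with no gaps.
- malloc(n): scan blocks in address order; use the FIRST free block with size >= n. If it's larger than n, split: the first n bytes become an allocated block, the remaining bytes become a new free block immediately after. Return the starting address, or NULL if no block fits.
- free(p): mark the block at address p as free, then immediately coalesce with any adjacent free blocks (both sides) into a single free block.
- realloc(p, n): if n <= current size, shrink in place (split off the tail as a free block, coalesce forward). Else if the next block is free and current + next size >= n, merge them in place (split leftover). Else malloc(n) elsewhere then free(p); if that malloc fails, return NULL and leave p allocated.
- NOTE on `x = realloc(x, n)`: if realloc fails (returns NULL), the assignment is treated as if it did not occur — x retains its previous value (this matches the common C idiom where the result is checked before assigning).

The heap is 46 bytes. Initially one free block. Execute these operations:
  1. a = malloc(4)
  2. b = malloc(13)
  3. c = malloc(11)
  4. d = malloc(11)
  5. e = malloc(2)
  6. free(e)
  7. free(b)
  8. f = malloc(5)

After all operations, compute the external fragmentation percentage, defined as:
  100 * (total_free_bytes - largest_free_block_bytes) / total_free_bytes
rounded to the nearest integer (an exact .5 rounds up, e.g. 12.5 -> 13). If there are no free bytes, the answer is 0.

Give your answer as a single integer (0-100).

Op 1: a = malloc(4) -> a = 0; heap: [0-3 ALLOC][4-45 FREE]
Op 2: b = malloc(13) -> b = 4; heap: [0-3 ALLOC][4-16 ALLOC][17-45 FREE]
Op 3: c = malloc(11) -> c = 17; heap: [0-3 ALLOC][4-16 ALLOC][17-27 ALLOC][28-45 FREE]
Op 4: d = malloc(11) -> d = 28; heap: [0-3 ALLOC][4-16 ALLOC][17-27 ALLOC][28-38 ALLOC][39-45 FREE]
Op 5: e = malloc(2) -> e = 39; heap: [0-3 ALLOC][4-16 ALLOC][17-27 ALLOC][28-38 ALLOC][39-40 ALLOC][41-45 FREE]
Op 6: free(e) -> (freed e); heap: [0-3 ALLOC][4-16 ALLOC][17-27 ALLOC][28-38 ALLOC][39-45 FREE]
Op 7: free(b) -> (freed b); heap: [0-3 ALLOC][4-16 FREE][17-27 ALLOC][28-38 ALLOC][39-45 FREE]
Op 8: f = malloc(5) -> f = 4; heap: [0-3 ALLOC][4-8 ALLOC][9-16 FREE][17-27 ALLOC][28-38 ALLOC][39-45 FREE]
Free blocks: [8 7] total_free=15 largest=8 -> 100*(15-8)/15 = 700/15 ≈ 46.667 -> rounds to 47

Answer: 47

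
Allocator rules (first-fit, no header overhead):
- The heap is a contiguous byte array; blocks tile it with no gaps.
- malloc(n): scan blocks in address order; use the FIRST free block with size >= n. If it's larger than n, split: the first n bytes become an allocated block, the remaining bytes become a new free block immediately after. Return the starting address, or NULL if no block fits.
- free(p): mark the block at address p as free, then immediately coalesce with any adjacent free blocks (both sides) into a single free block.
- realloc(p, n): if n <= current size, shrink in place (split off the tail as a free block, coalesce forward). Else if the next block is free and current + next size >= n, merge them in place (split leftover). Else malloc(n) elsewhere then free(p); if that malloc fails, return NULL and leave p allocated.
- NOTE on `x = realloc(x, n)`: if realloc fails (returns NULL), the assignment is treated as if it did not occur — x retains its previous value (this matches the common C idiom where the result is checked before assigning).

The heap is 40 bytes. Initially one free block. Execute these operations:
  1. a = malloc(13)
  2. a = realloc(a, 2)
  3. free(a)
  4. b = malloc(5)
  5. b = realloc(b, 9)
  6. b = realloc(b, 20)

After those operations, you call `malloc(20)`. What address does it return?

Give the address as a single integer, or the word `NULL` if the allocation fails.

Op 1: a = malloc(13) -> a = 0; heap: [0-12 ALLOC][13-39 FREE]
Op 2: a = realloc(a, 2) -> a = 0; heap: [0-1 ALLOC][2-39 FREE]
Op 3: free(a) -> (freed a); heap: [0-39 FREE]
Op 4: b = malloc(5) -> b = 0; heap: [0-4 ALLOC][5-39 FREE]
Op 5: b = realloc(b, 9) -> b = 0; heap: [0-8 ALLOC][9-39 FREE]
Op 6: b = realloc(b, 20) -> b = 0; heap: [0-19 ALLOC][20-39 FREE]
malloc(20): first-fit scan over [0-19 ALLOC][20-39 FREE] -> 20

Answer: 20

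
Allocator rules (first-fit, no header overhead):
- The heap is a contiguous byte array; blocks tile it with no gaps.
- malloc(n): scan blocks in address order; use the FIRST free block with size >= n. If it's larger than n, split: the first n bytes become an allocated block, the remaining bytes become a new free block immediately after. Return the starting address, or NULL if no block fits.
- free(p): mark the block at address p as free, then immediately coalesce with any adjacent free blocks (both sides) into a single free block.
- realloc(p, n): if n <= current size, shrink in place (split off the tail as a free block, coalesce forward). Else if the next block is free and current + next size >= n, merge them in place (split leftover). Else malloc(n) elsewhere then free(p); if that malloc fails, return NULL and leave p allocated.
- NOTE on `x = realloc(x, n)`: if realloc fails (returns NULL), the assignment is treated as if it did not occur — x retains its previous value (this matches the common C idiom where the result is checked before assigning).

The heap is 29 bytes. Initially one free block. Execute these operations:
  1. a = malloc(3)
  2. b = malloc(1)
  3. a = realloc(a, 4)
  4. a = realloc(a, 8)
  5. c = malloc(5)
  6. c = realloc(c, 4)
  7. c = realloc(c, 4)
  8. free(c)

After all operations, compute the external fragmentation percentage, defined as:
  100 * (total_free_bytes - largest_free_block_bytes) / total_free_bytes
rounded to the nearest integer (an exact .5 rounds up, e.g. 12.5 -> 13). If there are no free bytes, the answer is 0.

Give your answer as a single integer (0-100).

Op 1: a = malloc(3) -> a = 0; heap: [0-2 ALLOC][3-28 FREE]
Op 2: b = malloc(1) -> b = 3; heap: [0-2 ALLOC][3-3 ALLOC][4-28 FREE]
Op 3: a = realloc(a, 4) -> a = 4; heap: [0-2 FREE][3-3 ALLOC][4-7 ALLOC][8-28 FREE]
Op 4: a = realloc(a, 8) -> a = 4; heap: [0-2 FREE][3-3 ALLOC][4-11 ALLOC][12-28 FREE]
Op 5: c = malloc(5) -> c = 12; heap: [0-2 FREE][3-3 ALLOC][4-11 ALLOC][12-16 ALLOC][17-28 FREE]
Op 6: c = realloc(c, 4) -> c = 12; heap: [0-2 FREE][3-3 ALLOC][4-11 ALLOC][12-15 ALLOC][16-28 FREE]
Op 7: c = realloc(c, 4) -> c = 12; heap: [0-2 FREE][3-3 ALLOC][4-11 ALLOC][12-15 ALLOC][16-28 FREE]
Op 8: free(c) -> (freed c); heap: [0-2 FREE][3-3 ALLOC][4-11 ALLOC][12-28 FREE]
Free blocks: [3 17] total_free=20 largest=17 -> 100*(20-17)/20 = 300/20 = 15

Answer: 15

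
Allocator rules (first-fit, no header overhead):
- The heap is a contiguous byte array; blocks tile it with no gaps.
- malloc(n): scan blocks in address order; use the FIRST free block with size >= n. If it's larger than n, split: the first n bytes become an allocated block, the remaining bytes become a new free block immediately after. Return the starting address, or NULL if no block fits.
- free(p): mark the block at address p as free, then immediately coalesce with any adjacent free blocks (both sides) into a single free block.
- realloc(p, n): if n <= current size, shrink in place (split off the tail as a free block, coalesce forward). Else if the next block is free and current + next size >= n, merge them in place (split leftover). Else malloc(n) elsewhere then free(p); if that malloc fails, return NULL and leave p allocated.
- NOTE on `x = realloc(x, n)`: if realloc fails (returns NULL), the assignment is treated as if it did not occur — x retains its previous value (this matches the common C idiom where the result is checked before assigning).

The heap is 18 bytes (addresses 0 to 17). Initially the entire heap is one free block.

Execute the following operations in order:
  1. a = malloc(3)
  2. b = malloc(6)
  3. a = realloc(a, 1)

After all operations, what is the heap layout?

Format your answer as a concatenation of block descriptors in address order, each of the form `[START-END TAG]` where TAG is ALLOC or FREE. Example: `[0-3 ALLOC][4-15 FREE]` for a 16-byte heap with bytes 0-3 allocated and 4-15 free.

Answer: [0-0 ALLOC][1-2 FREE][3-8 ALLOC][9-17 FREE]

Derivation:
Op 1: a = malloc(3) -> a = 0; heap: [0-2 ALLOC][3-17 FREE]
Op 2: b = malloc(6) -> b = 3; heap: [0-2 ALLOC][3-8 ALLOC][9-17 FREE]
Op 3: a = realloc(a, 1) -> a = 0; heap: [0-0 ALLOC][1-2 FREE][3-8 ALLOC][9-17 FREE]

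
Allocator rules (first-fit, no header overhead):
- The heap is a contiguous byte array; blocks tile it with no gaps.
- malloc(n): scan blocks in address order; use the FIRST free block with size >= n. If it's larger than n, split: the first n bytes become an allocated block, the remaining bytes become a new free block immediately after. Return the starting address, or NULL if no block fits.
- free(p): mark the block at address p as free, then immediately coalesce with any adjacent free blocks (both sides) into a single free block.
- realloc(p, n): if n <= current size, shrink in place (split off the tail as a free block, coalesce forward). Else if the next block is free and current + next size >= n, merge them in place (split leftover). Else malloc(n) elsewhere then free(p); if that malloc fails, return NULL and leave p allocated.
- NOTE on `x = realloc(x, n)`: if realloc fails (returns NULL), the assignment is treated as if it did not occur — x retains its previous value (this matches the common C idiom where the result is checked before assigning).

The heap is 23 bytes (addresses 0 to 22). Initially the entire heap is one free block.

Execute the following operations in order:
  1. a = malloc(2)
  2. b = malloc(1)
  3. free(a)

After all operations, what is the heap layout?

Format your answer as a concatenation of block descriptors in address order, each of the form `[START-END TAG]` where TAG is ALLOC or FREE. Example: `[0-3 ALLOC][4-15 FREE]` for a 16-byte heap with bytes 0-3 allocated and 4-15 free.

Op 1: a = malloc(2) -> a = 0; heap: [0-1 ALLOC][2-22 FREE]
Op 2: b = malloc(1) -> b = 2; heap: [0-1 ALLOC][2-2 ALLOC][3-22 FREE]
Op 3: free(a) -> (freed a); heap: [0-1 FREE][2-2 ALLOC][3-22 FREE]

Answer: [0-1 FREE][2-2 ALLOC][3-22 FREE]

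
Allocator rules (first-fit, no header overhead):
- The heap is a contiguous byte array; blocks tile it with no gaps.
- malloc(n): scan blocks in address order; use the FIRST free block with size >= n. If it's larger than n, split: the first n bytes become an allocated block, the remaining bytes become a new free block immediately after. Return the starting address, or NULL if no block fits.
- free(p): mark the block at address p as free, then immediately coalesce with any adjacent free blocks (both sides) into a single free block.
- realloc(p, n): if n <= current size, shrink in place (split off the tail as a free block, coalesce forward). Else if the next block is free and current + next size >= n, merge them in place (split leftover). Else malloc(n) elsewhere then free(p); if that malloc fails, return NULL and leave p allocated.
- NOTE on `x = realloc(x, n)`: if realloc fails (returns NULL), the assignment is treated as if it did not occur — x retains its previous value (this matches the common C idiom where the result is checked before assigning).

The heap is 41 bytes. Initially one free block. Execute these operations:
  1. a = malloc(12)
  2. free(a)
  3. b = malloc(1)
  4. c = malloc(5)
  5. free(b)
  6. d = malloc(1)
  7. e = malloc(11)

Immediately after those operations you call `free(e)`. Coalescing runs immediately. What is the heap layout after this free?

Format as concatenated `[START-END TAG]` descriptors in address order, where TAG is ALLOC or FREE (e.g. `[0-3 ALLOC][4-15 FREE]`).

Op 1: a = malloc(12) -> a = 0; heap: [0-11 ALLOC][12-40 FREE]
Op 2: free(a) -> (freed a); heap: [0-40 FREE]
Op 3: b = malloc(1) -> b = 0; heap: [0-0 ALLOC][1-40 FREE]
Op 4: c = malloc(5) -> c = 1; heap: [0-0 ALLOC][1-5 ALLOC][6-40 FREE]
Op 5: free(b) -> (freed b); heap: [0-0 FREE][1-5 ALLOC][6-40 FREE]
Op 6: d = malloc(1) -> d = 0; heap: [0-0 ALLOC][1-5 ALLOC][6-40 FREE]
Op 7: e = malloc(11) -> e = 6; heap: [0-0 ALLOC][1-5 ALLOC][6-16 ALLOC][17-40 FREE]
free(e): e = 6 -> block [6-16 ALLOC]; mark free, coalesce with adjacent free neighbors -> [0-0 ALLOC][1-5 ALLOC][6-40 FREE]

Answer: [0-0 ALLOC][1-5 ALLOC][6-40 FREE]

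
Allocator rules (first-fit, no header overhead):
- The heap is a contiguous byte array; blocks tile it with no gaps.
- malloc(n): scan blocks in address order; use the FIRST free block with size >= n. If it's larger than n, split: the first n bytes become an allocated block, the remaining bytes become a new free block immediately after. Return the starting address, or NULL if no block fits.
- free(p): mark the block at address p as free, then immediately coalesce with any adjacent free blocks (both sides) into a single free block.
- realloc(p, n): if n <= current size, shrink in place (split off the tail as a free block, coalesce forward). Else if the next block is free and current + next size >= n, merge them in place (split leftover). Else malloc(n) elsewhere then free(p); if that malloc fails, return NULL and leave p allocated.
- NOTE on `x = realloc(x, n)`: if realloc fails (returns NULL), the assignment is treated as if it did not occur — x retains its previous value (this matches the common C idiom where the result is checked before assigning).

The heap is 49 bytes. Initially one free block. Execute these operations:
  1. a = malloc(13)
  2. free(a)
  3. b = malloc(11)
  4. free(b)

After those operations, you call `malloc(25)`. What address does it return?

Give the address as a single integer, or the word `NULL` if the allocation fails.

Op 1: a = malloc(13) -> a = 0; heap: [0-12 ALLOC][13-48 FREE]
Op 2: free(a) -> (freed a); heap: [0-48 FREE]
Op 3: b = malloc(11) -> b = 0; heap: [0-10 ALLOC][11-48 FREE]
Op 4: free(b) -> (freed b); heap: [0-48 FREE]
malloc(25): first-fit scan over [0-48 FREE] -> 0

Answer: 0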